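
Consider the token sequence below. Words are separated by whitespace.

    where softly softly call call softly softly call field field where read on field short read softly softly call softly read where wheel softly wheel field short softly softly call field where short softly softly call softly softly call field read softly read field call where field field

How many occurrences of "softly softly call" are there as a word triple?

6

Scanning the 46 overlapping trigram windows for "softly softly call":
  position 2–4: softly softly call
  position 6–8: softly softly call
  position 17–19: softly softly call
  position 28–30: softly softly call
  position 34–36: softly softly call
  position 37–39: softly softly call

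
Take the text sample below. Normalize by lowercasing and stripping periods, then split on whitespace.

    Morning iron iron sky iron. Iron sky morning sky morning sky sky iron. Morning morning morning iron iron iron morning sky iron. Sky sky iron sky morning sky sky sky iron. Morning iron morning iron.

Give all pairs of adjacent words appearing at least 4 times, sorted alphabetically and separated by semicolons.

iron iron; iron morning; iron sky; morning iron; morning sky; sky iron; sky sky

Bigram counts meeting the condition (at least 4 times):
  iron iron: 4
  iron morning: 4
  iron sky: 4
  morning iron: 4
  morning sky: 4
  sky iron: 5
  sky sky: 4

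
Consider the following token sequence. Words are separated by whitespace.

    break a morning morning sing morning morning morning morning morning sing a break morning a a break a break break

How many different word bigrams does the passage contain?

11

20 tokens → 19 bigram windows in total.
Repeated bigrams (each contributes count−1 duplicates):
  morning morning: 5
  a break: 3
  break a: 2
  morning sing: 2
8 duplicate windows → 19 − 8 = 11 distinct.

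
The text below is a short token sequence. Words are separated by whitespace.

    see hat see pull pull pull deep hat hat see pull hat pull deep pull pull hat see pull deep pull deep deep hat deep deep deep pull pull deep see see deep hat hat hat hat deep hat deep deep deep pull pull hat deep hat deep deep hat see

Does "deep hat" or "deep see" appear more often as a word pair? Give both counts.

"deep hat" (6 vs 1)

"deep hat": 6 occurrences
"deep see": 1 occurrence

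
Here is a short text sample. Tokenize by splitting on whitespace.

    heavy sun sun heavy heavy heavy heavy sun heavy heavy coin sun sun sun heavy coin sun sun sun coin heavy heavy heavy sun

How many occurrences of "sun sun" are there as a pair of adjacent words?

5

Scanning the 23 overlapping bigram windows for "sun sun":
  position 2–3: sun sun
  position 12–13: sun sun
  position 13–14: sun sun
  position 17–18: sun sun
  position 18–19: sun sun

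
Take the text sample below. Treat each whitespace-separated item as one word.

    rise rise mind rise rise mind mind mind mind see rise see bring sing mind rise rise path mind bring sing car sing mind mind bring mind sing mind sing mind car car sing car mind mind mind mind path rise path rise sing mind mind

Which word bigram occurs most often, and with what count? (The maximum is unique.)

"mind mind", 8 times

Bigram frequencies (highest first):
  mind mind: 8
  sing mind: 5
  rise rise: 3
  rise mind: 2
  mind rise: 2
  bring sing: 2
  … (17 more, each ≤ 2)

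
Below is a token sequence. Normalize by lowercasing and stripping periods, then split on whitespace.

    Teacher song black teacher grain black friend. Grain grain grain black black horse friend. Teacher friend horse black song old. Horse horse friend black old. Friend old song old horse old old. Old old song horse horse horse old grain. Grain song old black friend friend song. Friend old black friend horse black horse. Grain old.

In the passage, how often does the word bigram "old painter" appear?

0

Scanning the 55 overlapping bigram windows for "old painter":
  (none found)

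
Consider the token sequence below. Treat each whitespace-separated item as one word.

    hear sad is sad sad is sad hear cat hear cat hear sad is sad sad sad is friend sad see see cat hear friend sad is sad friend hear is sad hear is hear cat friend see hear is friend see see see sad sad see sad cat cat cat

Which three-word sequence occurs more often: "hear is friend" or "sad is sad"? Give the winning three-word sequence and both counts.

"hear is friend": 1 occurrence
"sad is sad": 4 occurrences

"sad is sad" (4 vs 1)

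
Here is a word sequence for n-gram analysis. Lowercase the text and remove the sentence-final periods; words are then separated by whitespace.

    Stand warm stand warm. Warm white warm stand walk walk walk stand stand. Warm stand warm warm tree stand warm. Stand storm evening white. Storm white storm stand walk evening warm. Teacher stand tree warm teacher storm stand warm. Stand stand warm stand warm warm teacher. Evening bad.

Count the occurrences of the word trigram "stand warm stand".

Scanning the 46 overlapping trigram windows for "stand warm stand":
  position 1–3: stand warm stand
  position 13–15: stand warm stand
  position 19–21: stand warm stand
  position 38–40: stand warm stand
  position 41–43: stand warm stand

5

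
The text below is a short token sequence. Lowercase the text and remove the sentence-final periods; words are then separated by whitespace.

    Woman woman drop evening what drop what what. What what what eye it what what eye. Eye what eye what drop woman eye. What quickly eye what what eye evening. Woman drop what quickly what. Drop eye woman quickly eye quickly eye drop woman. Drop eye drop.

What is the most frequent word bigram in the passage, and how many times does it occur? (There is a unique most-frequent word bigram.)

"what what", 6 times

Bigram frequencies (highest first):
  what what: 6
  what eye: 4
  eye what: 4
  woman drop: 3
  what drop: 3
  quickly eye: 3
  … (18 more, each ≤ 2)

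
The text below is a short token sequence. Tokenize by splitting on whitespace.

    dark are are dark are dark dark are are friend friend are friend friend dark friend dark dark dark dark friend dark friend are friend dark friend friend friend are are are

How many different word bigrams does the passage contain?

9

32 tokens → 31 bigram windows in total.
Repeated bigrams (each contributes count−1 duplicates):
  are are: 4
  dark dark: 4
  dark friend: 4
  friend dark: 4
  friend friend: 4
  are friend: 3
  dark are: 3
  friend are: 3
  … (1 more repeated)
22 duplicate windows → 31 − 22 = 9 distinct.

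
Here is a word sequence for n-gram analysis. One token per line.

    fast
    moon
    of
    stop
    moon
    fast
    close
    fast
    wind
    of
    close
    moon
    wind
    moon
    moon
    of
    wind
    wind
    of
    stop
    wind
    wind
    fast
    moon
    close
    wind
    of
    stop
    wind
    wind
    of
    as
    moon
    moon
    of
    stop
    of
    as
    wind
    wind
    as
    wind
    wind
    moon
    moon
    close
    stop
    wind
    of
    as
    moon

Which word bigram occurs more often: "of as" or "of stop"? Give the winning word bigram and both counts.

"of as": 3 occurrences
"of stop": 4 occurrences

"of stop" (4 vs 3)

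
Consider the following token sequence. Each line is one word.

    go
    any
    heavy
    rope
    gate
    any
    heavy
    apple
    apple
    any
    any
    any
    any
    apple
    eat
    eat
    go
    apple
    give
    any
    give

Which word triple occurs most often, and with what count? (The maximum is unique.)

"any any any", 2 times

Trigram frequencies (highest first):
  any any any: 2
  go any heavy: 1
  any heavy rope: 1
  heavy rope gate: 1
  rope gate any: 1
  gate any heavy: 1
  … (12 more, each ≤ 1)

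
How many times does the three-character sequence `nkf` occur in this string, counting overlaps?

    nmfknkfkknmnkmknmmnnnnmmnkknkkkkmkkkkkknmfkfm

Sliding a length-3 window over the 45 characters (43 positions):
  position 5–7: nkf

1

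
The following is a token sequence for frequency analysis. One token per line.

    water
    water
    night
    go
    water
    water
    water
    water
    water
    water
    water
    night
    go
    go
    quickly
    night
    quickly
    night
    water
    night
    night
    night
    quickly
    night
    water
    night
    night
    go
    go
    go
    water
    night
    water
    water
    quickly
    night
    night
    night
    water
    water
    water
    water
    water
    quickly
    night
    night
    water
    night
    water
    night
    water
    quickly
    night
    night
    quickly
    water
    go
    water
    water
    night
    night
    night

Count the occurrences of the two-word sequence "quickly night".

6

Scanning the 61 overlapping bigram windows for "quickly night":
  position 15–16: quickly night
  position 17–18: quickly night
  position 23–24: quickly night
  position 35–36: quickly night
  position 44–45: quickly night
  position 52–53: quickly night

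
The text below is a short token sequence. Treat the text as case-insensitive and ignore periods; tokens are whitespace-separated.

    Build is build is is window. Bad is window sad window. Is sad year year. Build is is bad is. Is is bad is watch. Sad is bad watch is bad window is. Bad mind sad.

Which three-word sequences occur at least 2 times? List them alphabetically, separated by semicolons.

Trigram counts meeting the condition (at least 2 times):
  build is is: 2
  is bad is: 2
  is is bad: 2

build is is; is bad is; is is bad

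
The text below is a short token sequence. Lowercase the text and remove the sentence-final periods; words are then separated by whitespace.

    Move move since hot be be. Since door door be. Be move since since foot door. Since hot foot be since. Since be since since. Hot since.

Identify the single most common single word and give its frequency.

Unigram frequencies (highest first):
  since: 10
  be: 6
  move: 3
  hot: 3
  door: 3
  foot: 2

"since", 10 times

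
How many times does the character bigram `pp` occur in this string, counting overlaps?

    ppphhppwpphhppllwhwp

Sliding a length-2 window over the 20 characters (19 positions):
  position 1–2: pp
  position 2–3: pp
  position 6–7: pp
  position 9–10: pp
  position 13–14: pp

5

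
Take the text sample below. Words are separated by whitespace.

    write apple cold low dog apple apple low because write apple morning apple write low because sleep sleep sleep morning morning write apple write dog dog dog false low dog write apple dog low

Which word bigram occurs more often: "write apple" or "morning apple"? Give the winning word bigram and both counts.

"write apple" (4 vs 1)

"write apple": 4 occurrences
"morning apple": 1 occurrence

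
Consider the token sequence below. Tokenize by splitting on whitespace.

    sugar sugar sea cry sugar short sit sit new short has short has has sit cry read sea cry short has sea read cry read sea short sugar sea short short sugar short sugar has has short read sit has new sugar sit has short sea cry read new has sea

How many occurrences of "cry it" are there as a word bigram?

Scanning the 50 overlapping bigram windows for "cry it":
  (none found)

0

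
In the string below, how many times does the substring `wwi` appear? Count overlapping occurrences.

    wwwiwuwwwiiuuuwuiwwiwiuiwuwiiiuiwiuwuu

3

Sliding a length-3 window over the 38 characters (36 positions):
  position 2–4: wwi
  position 8–10: wwi
  position 18–20: wwi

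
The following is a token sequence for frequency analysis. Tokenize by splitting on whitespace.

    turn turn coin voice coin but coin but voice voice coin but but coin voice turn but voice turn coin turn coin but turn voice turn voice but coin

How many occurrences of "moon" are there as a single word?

Scanning the 29 tokens for "moon":
  (none found)

0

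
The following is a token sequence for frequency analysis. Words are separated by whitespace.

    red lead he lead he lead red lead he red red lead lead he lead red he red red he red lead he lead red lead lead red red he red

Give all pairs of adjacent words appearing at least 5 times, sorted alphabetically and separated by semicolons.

Bigram counts meeting the condition (at least 5 times):
  lead he: 5
  red lead: 5

lead he; red lead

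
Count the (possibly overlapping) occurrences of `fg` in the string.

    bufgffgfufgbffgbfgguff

Sliding a length-2 window over the 22 characters (21 positions):
  position 3–4: fg
  position 6–7: fg
  position 10–11: fg
  position 14–15: fg
  position 17–18: fg

5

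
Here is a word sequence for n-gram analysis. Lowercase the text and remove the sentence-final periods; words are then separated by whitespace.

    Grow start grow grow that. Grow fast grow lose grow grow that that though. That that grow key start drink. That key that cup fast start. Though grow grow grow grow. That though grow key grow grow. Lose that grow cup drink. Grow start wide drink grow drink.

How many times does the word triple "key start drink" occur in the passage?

1

Scanning the 46 overlapping trigram windows for "key start drink":
  position 18–20: key start drink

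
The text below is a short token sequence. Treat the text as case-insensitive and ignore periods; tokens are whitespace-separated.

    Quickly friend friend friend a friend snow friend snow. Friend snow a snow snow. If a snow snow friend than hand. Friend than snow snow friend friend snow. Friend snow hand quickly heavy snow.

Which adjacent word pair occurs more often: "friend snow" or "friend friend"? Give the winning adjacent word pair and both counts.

"friend snow": 5 occurrences
"friend friend": 3 occurrences

"friend snow" (5 vs 3)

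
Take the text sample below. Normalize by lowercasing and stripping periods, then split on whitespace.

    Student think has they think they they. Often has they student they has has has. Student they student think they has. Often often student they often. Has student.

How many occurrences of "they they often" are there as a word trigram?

Scanning the 26 overlapping trigram windows for "they they often":
  position 6–8: they they often

1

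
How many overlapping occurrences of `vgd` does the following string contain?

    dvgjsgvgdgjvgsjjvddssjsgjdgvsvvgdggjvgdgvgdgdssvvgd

Sliding a length-3 window over the 51 characters (49 positions):
  position 7–9: vgd
  position 31–33: vgd
  position 37–39: vgd
  position 41–43: vgd
  position 49–51: vgd

5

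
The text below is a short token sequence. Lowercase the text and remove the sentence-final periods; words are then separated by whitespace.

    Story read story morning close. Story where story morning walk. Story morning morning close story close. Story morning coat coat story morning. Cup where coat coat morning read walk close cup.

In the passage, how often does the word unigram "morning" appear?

Scanning the 31 tokens for "morning":
  position 4: morning
  position 9: morning
  position 12: morning
  position 13: morning
  position 18: morning
  position 22: morning
  position 27: morning

7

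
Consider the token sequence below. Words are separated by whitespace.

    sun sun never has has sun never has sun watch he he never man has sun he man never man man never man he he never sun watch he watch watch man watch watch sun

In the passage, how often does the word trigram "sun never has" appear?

2

Scanning the 33 overlapping trigram windows for "sun never has":
  position 2–4: sun never has
  position 6–8: sun never has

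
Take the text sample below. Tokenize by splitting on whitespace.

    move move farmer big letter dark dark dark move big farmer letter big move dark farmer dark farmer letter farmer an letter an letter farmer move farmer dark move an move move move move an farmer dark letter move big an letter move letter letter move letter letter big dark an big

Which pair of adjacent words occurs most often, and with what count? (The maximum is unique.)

"move move", 4 times

Bigram frequencies (highest first):
  move move: 4
  farmer dark: 3
  an letter: 3
  letter move: 3
  move farmer: 2
  dark dark: 2
  … (25 more, each ≤ 2)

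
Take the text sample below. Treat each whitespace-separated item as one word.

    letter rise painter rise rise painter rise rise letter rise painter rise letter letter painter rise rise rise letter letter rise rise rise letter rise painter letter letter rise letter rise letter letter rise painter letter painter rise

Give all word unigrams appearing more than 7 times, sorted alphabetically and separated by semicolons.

Unigram counts meeting the condition (more than 7 times):
  letter: 13
  rise: 18

letter; rise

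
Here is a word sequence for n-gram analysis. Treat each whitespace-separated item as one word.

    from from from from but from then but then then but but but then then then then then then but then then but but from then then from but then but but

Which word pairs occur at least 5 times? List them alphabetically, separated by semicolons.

then but; then then

Bigram counts meeting the condition (at least 5 times):
  then but: 5
  then then: 8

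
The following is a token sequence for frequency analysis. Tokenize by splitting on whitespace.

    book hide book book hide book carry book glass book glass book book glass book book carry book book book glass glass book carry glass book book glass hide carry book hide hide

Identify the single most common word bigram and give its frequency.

Bigram frequencies (highest first):
  book book: 6
  book glass: 5
  glass book: 5
  book hide: 3
  book carry: 3
  carry book: 3
  … (6 more, each ≤ 2)

"book book", 6 times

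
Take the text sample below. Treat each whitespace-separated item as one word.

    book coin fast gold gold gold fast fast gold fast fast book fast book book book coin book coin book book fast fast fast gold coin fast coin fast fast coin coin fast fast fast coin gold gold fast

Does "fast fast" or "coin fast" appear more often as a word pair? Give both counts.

"fast fast": 7 occurrences
"coin fast": 4 occurrences

"fast fast" (7 vs 4)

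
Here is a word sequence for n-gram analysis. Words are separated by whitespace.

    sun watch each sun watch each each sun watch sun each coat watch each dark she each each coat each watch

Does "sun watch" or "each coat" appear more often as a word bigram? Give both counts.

"sun watch": 3 occurrences
"each coat": 2 occurrences

"sun watch" (3 vs 2)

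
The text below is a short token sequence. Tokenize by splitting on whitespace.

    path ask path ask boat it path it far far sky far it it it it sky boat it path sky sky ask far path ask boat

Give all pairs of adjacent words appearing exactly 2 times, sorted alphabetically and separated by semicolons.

Bigram counts meeting the condition (exactly 2 times):
  ask boat: 2
  boat it: 2
  it path: 2

ask boat; boat it; it path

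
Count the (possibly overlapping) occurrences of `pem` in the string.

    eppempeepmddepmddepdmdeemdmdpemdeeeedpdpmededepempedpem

Sliding a length-3 window over the 55 characters (53 positions):
  position 3–5: pem
  position 29–31: pem
  position 47–49: pem
  position 53–55: pem

4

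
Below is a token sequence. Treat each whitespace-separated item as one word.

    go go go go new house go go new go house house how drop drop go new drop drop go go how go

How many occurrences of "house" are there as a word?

3

Scanning the 23 tokens for "house":
  position 6: house
  position 11: house
  position 12: house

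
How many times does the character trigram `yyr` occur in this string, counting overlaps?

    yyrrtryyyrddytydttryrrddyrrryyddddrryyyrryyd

3

Sliding a length-3 window over the 44 characters (42 positions):
  position 1–3: yyr
  position 8–10: yyr
  position 38–40: yyr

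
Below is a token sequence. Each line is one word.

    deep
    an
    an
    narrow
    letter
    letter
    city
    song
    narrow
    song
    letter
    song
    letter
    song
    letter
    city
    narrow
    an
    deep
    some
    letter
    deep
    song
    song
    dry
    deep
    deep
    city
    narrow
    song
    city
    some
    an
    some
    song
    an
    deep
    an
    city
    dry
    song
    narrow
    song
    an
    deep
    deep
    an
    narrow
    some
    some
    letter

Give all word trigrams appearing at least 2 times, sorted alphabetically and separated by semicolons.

Trigram counts meeting the condition (at least 2 times):
  letter song letter: 2
  song an deep: 2
  song letter song: 2
  song narrow song: 2

letter song letter; song an deep; song letter song; song narrow song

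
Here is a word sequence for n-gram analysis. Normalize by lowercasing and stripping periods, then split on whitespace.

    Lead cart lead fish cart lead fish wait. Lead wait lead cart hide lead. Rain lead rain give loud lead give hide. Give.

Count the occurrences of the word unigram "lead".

8

Scanning the 23 tokens for "lead":
  position 1: lead
  position 3: lead
  position 6: lead
  position 9: lead
  position 11: lead
  position 14: lead
  position 16: lead
  position 20: lead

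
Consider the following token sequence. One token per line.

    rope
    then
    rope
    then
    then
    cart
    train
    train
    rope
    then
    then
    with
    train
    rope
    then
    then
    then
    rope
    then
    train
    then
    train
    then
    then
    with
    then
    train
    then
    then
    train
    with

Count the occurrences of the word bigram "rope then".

Scanning the 30 overlapping bigram windows for "rope then":
  position 1–2: rope then
  position 3–4: rope then
  position 9–10: rope then
  position 14–15: rope then
  position 18–19: rope then

5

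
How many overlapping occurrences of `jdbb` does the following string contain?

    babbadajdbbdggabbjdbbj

2

Sliding a length-4 window over the 22 characters (19 positions):
  position 8–11: jdbb
  position 18–21: jdbb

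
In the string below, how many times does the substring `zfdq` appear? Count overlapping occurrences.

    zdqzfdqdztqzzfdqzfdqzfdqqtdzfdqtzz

Sliding a length-4 window over the 34 characters (31 positions):
  position 4–7: zfdq
  position 13–16: zfdq
  position 17–20: zfdq
  position 21–24: zfdq
  position 28–31: zfdq

5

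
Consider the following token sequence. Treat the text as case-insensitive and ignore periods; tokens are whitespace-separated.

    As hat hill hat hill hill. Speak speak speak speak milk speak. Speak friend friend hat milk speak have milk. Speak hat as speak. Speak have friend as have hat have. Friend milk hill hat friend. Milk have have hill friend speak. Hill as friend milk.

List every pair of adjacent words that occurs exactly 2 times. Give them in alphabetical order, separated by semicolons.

Bigram counts meeting the condition (exactly 2 times):
  hat hill: 2
  have friend: 2
  hill hat: 2
  speak have: 2

hat hill; have friend; hill hat; speak have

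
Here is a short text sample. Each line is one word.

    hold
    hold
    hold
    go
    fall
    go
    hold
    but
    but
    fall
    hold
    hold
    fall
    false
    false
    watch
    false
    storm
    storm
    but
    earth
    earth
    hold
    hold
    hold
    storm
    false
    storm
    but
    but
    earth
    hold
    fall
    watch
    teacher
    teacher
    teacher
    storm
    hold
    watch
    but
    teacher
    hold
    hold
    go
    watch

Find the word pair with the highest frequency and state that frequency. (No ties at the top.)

Bigram frequencies (highest first):
  hold hold: 6
  hold go: 2
  but but: 2
  hold fall: 2
  false storm: 2
  storm but: 2
  … (26 more, each ≤ 2)

"hold hold", 6 times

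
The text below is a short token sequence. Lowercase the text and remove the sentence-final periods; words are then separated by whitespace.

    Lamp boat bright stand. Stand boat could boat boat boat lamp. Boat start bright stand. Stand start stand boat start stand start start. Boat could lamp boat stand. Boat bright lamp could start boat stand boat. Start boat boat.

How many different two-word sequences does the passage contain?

20

39 tokens → 38 bigram windows in total.
Repeated bigrams (each contributes count−1 duplicates):
  stand boat: 4
  boat boat: 3
  boat start: 3
  lamp boat: 3
  start boat: 3
  boat bright: 2
  boat could: 2
  boat stand: 2
  … (4 more repeated)
18 duplicate windows → 38 − 18 = 20 distinct.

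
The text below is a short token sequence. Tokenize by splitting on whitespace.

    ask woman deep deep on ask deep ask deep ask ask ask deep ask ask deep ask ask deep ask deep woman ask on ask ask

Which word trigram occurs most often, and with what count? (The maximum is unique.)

"ask deep ask", 5 times

Trigram frequencies (highest first):
  ask deep ask: 5
  deep ask ask: 3
  ask ask deep: 3
  deep ask deep: 2
  ask woman deep: 1
  woman deep deep: 1
  … (9 more, each ≤ 1)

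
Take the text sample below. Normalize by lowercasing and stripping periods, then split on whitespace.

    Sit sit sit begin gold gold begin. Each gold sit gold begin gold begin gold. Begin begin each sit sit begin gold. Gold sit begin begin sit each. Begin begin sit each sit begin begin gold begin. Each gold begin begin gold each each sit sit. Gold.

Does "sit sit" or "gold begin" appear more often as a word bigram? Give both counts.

"gold begin" (6 vs 4)

"sit sit": 4 occurrences
"gold begin": 6 occurrences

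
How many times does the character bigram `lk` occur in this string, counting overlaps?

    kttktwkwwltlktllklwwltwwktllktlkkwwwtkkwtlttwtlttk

Sliding a length-2 window over the 50 characters (49 positions):
  position 12–13: lk
  position 16–17: lk
  position 28–29: lk
  position 31–32: lk

4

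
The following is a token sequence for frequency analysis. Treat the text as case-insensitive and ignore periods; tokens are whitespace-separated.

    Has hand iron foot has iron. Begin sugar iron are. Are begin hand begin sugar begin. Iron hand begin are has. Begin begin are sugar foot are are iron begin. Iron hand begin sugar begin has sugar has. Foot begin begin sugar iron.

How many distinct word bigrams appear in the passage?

43 tokens → 42 bigram windows in total.
Repeated bigrams (each contributes count−1 duplicates):
  begin sugar: 4
  hand begin: 3
  are are: 2
  begin are: 2
  begin begin: 2
  begin iron: 2
  iron begin: 2
  iron hand: 2
  … (2 more repeated)
13 duplicate windows → 42 − 13 = 29 distinct.

29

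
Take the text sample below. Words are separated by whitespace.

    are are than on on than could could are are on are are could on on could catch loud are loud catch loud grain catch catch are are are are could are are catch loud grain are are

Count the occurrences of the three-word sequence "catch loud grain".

2

Scanning the 36 overlapping trigram windows for "catch loud grain":
  position 22–24: catch loud grain
  position 34–36: catch loud grain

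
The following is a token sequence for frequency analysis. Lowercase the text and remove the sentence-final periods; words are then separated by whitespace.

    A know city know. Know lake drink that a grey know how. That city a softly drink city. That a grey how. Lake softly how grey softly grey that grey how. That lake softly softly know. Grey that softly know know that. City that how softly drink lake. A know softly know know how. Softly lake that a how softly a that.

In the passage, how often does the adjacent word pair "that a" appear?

3

Scanning the 61 overlapping bigram windows for "that a":
  position 8–9: that a
  position 19–20: that a
  position 57–58: that a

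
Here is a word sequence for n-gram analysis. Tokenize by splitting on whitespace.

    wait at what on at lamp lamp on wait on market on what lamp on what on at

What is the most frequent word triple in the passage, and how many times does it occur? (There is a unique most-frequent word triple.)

"what on at", 2 times

Trigram frequencies (highest first):
  what on at: 2
  wait at what: 1
  at what on: 1
  on at lamp: 1
  at lamp lamp: 1
  lamp lamp on: 1
  … (9 more, each ≤ 1)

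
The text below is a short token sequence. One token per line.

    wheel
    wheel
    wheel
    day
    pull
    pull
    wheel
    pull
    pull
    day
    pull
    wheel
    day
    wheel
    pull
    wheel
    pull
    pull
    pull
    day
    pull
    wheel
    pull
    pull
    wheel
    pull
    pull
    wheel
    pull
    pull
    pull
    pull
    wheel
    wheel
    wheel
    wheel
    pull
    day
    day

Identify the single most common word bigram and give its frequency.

Bigram frequencies (highest first):
  pull pull: 9
  pull wheel: 7
  wheel pull: 7
  wheel wheel: 5
  day pull: 3
  pull day: 3
  … (3 more, each ≤ 2)

"pull pull", 9 times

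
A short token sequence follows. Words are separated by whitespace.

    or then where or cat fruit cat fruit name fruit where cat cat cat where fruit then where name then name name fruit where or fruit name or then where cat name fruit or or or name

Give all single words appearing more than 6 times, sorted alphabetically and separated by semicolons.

Unigram counts meeting the condition (more than 6 times):
  fruit: 7
  name: 7
  or: 7

fruit; name; or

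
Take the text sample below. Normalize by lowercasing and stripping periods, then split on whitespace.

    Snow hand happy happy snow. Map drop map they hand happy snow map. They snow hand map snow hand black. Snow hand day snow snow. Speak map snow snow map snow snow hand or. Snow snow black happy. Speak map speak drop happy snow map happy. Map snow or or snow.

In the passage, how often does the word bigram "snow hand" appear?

Scanning the 50 overlapping bigram windows for "snow hand":
  position 1–2: snow hand
  position 15–16: snow hand
  position 18–19: snow hand
  position 21–22: snow hand
  position 32–33: snow hand

5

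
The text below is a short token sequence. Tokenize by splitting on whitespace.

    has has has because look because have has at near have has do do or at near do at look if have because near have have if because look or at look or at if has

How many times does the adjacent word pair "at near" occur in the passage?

2

Scanning the 35 overlapping bigram windows for "at near":
  position 9–10: at near
  position 16–17: at near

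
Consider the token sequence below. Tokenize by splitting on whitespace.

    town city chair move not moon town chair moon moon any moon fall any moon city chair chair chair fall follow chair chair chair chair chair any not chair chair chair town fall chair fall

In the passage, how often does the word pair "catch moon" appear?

0

Scanning the 34 overlapping bigram windows for "catch moon":
  (none found)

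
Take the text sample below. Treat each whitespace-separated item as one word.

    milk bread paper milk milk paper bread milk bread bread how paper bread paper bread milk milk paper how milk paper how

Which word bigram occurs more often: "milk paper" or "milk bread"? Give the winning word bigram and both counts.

"milk paper": 3 occurrences
"milk bread": 2 occurrences

"milk paper" (3 vs 2)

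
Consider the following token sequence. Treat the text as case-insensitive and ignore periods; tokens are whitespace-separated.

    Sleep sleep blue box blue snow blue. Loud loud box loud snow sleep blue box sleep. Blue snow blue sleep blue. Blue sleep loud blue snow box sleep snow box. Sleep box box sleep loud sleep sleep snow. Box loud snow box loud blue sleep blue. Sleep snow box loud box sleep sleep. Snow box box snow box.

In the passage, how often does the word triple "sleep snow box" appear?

Scanning the 56 overlapping trigram windows for "sleep snow box":
  position 28–30: sleep snow box
  position 37–39: sleep snow box
  position 47–49: sleep snow box
  position 53–55: sleep snow box

4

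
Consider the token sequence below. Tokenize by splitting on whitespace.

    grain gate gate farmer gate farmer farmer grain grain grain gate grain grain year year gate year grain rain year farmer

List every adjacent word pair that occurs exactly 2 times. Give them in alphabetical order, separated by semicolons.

Bigram counts meeting the condition (exactly 2 times):
  gate farmer: 2
  grain gate: 2

gate farmer; grain gate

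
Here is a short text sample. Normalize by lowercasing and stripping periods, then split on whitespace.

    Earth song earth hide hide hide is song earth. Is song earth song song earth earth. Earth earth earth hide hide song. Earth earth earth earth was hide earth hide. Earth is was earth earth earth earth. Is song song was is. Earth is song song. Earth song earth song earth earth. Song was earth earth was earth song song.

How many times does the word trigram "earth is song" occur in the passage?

Scanning the 58 overlapping trigram windows for "earth is song":
  position 9–11: earth is song
  position 37–39: earth is song
  position 43–45: earth is song

3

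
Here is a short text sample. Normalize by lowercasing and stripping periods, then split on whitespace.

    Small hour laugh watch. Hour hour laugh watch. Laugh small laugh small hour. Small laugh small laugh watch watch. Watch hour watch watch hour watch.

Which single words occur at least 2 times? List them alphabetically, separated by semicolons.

Unigram counts meeting the condition (at least 2 times):
  hour: 6
  laugh: 6
  small: 5
  watch: 8

hour; laugh; small; watch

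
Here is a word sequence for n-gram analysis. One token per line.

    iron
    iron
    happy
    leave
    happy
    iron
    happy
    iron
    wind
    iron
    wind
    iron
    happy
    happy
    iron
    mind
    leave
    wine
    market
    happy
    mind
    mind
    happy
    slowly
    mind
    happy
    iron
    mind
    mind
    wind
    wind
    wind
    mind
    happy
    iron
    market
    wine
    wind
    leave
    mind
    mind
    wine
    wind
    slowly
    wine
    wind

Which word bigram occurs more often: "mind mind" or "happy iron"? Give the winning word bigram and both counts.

"happy iron" (5 vs 3)

"mind mind": 3 occurrences
"happy iron": 5 occurrences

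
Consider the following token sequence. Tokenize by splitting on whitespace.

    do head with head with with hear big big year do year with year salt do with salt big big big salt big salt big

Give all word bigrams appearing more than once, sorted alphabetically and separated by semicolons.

Bigram counts meeting the condition (more than once):
  big big: 3
  big salt: 2
  head with: 2
  salt big: 3

big big; big salt; head with; salt big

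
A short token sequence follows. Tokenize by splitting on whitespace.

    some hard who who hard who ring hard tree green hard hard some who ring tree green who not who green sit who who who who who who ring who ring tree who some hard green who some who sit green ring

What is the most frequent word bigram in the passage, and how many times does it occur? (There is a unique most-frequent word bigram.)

Bigram frequencies (highest first):
  who who: 6
  who ring: 4
  some hard: 2
  hard who: 2
  tree green: 2
  some who: 2
  … (20 more, each ≤ 2)

"who who", 6 times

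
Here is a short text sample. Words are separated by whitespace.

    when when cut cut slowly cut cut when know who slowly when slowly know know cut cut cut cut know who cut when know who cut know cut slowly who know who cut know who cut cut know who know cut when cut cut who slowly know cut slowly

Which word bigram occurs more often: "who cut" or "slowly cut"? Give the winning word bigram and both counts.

"who cut" (4 vs 1)

"who cut": 4 occurrences
"slowly cut": 1 occurrence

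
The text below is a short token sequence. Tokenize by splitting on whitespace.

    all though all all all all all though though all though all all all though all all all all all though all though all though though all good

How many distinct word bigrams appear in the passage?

5

28 tokens → 27 bigram windows in total.
Repeated bigrams (each contributes count−1 duplicates):
  all all: 10
  all though: 7
  though all: 7
  though though: 2
22 duplicate windows → 27 − 22 = 5 distinct.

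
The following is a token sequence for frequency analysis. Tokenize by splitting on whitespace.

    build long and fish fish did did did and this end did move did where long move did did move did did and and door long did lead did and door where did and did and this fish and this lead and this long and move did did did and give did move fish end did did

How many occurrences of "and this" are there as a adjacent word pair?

4

Scanning the 56 overlapping bigram windows for "and this":
  position 9–10: and this
  position 36–37: and this
  position 39–40: and this
  position 42–43: and this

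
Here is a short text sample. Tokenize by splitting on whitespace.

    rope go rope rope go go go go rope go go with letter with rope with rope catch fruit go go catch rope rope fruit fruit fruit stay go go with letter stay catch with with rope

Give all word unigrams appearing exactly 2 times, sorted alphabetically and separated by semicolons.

Unigram counts meeting the condition (exactly 2 times):
  letter: 2
  stay: 2

letter; stay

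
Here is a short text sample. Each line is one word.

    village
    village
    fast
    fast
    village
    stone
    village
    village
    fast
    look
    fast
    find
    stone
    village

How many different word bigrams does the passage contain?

10

14 tokens → 13 bigram windows in total.
Repeated bigrams (each contributes count−1 duplicates):
  stone village: 2
  village fast: 2
  village village: 2
3 duplicate windows → 13 − 3 = 10 distinct.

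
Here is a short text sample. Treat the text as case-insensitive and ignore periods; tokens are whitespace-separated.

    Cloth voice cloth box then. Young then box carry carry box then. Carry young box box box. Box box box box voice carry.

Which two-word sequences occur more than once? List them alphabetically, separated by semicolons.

box box; box then

Bigram counts meeting the condition (more than once):
  box box: 6
  box then: 2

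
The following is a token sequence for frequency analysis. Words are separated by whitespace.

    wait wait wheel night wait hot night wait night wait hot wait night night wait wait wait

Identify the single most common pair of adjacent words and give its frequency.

"night wait", 4 times

Bigram frequencies (highest first):
  night wait: 4
  wait wait: 3
  wait hot: 2
  wait night: 2
  wait wheel: 1
  wheel night: 1
  … (3 more, each ≤ 1)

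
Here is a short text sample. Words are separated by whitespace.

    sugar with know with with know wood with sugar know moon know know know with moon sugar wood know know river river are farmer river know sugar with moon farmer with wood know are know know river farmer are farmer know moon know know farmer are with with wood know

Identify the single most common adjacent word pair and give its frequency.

Bigram frequencies (highest first):
  know know: 5
  wood know: 3
  sugar with: 2
  with know: 2
  know with: 2
  with with: 2
  … (26 more, each ≤ 2)

"know know", 5 times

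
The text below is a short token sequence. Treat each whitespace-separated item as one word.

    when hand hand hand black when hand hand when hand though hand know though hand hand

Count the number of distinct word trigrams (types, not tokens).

13

16 tokens → 14 trigram windows in total.
Repeated trigrams (each contributes count−1 duplicates):
  when hand hand: 2
1 duplicate windows → 14 − 1 = 13 distinct.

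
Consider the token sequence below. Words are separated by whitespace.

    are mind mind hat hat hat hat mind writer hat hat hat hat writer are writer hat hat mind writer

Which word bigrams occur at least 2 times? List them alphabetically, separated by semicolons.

Bigram counts meeting the condition (at least 2 times):
  hat hat: 7
  hat mind: 2
  mind writer: 2
  writer hat: 2

hat hat; hat mind; mind writer; writer hat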